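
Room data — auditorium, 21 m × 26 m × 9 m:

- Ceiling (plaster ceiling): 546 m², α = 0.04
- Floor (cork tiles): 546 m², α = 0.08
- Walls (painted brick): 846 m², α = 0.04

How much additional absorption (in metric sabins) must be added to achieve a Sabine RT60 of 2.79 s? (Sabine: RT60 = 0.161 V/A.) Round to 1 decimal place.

184.2 sabins

A₁ = Σ Sᵢαᵢ = 546×0.04 + 546×0.08 + 846×0.04 = 99.360 sabins.
V = 4914 m³. Required absorption A₂ = 0.161 × 4914 / 2.79 = 283.568 sabins.
ΔA = A₂ − A₁ = 283.568 − 99.360 = 184.2 sabins.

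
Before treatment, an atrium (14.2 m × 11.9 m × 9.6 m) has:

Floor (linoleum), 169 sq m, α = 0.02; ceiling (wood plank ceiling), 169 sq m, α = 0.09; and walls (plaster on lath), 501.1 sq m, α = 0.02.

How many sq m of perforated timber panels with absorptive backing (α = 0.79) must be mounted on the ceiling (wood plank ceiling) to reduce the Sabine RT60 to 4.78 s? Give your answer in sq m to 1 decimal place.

37.2

A₁ = Σ Sᵢαᵢ = 169*0.02 + 169*0.09 + 501.1*0.02 = 28.612 sabins.
Required A₂ = 0.161·1622.208/4.78 = 54.639 sabins.
Absorption to add: 54.639 − 28.612 = 26.027 sabins.
Each sq m of panel replacing the ceiling (wood plank ceiling) adds (0.79 − 0.09) = 0.70 sabins.
Panel area = 26.027 / 0.70 = 37.2 sq m.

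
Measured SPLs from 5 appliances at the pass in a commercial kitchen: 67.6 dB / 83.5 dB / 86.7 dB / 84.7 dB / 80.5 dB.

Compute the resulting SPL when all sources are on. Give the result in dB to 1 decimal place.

90.4 dB

Converting to relative power and adding: 10^(67.6/10) + 10^(83.5/10) + 10^(86.7/10) + 10^(84.7/10) + 10^(80.5/10) = 1.105e+09.
L_total = 10·log₁₀(1.105e+09) = 90.4 dB.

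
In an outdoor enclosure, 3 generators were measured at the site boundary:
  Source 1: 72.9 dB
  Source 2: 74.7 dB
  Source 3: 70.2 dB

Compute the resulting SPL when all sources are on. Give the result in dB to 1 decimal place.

Sum in the linear (power) domain: Σ 10^(Lᵢ/10) = 10^(72.9/10) + 10^(74.7/10) + 10^(70.2/10) = 5.948e+07.
Combined level = 10 log₁₀(5.948e+07) = 77.7 dB.

77.7 dB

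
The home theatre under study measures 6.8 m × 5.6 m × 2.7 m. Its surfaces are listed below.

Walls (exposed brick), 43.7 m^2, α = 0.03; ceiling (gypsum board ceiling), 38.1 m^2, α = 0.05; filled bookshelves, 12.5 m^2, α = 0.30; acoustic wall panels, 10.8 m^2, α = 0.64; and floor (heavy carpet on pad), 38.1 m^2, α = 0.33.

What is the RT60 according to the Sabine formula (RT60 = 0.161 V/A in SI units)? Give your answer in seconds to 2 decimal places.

0.63 s

Equivalent absorption area: A = 43.7*0.03 + 38.1*0.05 + 12.5*0.30 + 10.8*0.64 + 38.1*0.33 = 26.451 m^2.
Room volume: 102.816 m³.
Sabine: RT60 = 0.161 × 102.816 / 26.451 = 0.63 s.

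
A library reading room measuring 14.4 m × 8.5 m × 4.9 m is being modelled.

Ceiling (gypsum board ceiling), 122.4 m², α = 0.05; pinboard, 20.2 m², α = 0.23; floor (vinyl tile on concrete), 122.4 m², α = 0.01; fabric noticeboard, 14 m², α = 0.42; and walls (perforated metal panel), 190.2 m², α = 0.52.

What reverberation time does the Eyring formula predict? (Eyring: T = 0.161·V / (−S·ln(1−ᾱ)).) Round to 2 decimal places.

Total surface area S = 122.4 + 20.2 + 122.4 + 14 + 190.2 = 469.2 m².
Absorption A = 122.4·0.05 + 20.2·0.23 + 122.4·0.01 + 14·0.42 + 190.2·0.52 = 116.774 sabins.
ᾱ = 116.774 / 469.2 = 0.2489.
−S·ln(1−ᾱ) = −469.2 × ln(1 − 0.2489) = 134.293.
V = 14.4 × 8.5 × 4.9 = 599.76 m³.
RT60 = 0.161 × 599.76 / 134.293 = 0.72 s.

0.72 sec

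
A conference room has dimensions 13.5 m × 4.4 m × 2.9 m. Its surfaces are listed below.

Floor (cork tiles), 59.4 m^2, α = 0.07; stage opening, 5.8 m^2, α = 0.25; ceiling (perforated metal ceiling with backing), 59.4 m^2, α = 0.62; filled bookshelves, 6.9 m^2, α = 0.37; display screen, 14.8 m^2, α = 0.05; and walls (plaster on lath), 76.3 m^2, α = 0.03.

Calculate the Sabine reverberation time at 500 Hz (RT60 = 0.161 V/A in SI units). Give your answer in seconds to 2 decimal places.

Summing Sᵢαᵢ: 4.158 + 1.450 + 36.828 + 2.553 + 0.740 + 2.289 → A = 48.018 sabins.
Room volume: 172.26 m³.
Sabine: RT60 = 0.161 × 172.26 / 48.018 = 0.58 s.

0.58 s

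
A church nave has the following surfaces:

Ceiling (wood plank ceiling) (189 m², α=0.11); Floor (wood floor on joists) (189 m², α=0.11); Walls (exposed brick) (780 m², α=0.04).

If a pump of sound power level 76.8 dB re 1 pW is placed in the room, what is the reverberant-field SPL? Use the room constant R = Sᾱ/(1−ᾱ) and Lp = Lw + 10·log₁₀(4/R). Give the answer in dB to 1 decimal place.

63.9 dB

A = 72.780 sabins; S = 1158.0 m².
ᾱ = 0.0628, so room constant R = A/(1−ᾱ) = 77.657 m².
Lp = Lw + 10 log₁₀(4/R) = 76.8 -12.88 = 63.9 dB.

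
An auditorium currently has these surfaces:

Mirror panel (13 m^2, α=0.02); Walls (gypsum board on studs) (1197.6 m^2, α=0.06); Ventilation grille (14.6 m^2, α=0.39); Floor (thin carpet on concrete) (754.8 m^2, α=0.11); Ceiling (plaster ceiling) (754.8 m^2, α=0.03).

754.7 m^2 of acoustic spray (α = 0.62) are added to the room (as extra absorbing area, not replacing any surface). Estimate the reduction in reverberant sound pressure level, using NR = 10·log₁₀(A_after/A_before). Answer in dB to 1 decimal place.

A_before = Σ Sᵢαᵢ = 13×0.02 + 1197.6×0.06 + 14.6×0.39 + 754.8×0.11 + 754.8×0.03 = 183.482 sabins.
Treatment contributes 754.7·0.62 = 467.914 sabins.
New total A_after = 651.396 sabins.
NR = 10·log₁₀(651.396/183.482) = 5.5 dB.

5.5 dB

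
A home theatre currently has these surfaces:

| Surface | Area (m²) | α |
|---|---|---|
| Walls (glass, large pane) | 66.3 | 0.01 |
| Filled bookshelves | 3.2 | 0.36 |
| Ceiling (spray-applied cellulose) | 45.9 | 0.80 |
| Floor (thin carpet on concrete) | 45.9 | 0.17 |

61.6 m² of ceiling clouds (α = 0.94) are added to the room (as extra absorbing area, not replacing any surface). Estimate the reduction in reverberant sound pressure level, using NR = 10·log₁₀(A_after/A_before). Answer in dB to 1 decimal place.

Total absorption A_before = 66.3×0.01 + 3.2×0.36 + 45.9×0.80 + 45.9×0.17
  = 0.663 + 1.152 + 36.720 + 7.803 = 46.338 m² sabins.
Added absorption = 61.6 × 0.94 = 57.904 sabins.
A_after = 46.338 + 57.904 = 104.242 sabins.
Reduction = 10 log₁₀(A_after/A_before) = 10 log₁₀(2.2496) = 3.5 dB.

3.5 dB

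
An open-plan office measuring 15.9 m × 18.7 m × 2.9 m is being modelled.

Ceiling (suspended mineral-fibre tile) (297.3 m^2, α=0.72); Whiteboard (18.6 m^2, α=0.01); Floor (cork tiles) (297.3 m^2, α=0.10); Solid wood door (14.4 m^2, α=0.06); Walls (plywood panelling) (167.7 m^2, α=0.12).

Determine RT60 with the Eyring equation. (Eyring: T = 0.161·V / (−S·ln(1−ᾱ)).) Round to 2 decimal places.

S = Σ Sᵢ = 795.3 m^2.
Absorption A = 297.3×0.72 + 18.6×0.01 + 297.3×0.10 + 14.4×0.06 + 167.7×0.12 = 264.960 sabins.
Mean coefficient ᾱ = A/S = 0.3332.
−S·ln(1−ᾱ) = −795.3 × ln(1 − 0.3332) = 322.307.
V = 15.9 × 18.7 × 2.9 = 862.257 m³.
RT60 = 0.161 × 862.257 / 322.307 = 0.43 s.

0.43 s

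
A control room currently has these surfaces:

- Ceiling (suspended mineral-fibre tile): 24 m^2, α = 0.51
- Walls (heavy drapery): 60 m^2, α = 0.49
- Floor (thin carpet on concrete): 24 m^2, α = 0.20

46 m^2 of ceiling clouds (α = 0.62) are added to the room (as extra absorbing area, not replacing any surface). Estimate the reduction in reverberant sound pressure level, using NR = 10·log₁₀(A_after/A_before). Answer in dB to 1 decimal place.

2.1 dB

A_before = Σ Sᵢαᵢ = 24×0.51 + 60×0.49 + 24×0.20 = 46.440 sabins.
Treatment contributes 46·0.62 = 28.520 sabins.
A_after = 46.440 + 28.520 = 74.960 sabins.
NR = 10·log₁₀(74.960/46.440) = 2.1 dB.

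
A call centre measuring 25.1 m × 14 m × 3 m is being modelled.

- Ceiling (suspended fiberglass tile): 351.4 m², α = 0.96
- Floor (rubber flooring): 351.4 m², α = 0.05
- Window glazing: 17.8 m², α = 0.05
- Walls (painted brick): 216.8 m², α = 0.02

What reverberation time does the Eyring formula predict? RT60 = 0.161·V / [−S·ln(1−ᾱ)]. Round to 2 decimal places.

0.37 seconds

S = Σ Sᵢ = 937.4 m².
Σ(Sᵢαᵢ) = 351.4×0.96 + 351.4×0.05 + 17.8×0.05 + 216.8×0.02 = 360.140.
Mean coefficient ᾱ = A/S = 0.3842.
−S·ln(1−ᾱ) = −937.4 × ln(1 − 0.3842) = 454.482.
V = 25.1 × 14 × 3 = 1054.2 m³.
T = 0.161·V/[−S·ln(1−ᾱ)] = 0.161·1054.2/454.482 = 0.37 s.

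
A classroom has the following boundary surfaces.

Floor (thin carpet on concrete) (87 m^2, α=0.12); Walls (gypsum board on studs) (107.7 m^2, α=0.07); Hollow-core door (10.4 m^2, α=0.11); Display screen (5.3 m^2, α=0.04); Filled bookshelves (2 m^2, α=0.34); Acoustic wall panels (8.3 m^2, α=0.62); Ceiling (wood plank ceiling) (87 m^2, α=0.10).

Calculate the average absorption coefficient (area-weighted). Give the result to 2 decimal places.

0.11

S = Σ Sᵢ = 87 + 107.7 + 10.4 + 5.3 + 2 + 8.3 + 87 = 307.7 m^2.
A = 87·0.12 + 107.7·0.07 + 10.4·0.11 + 5.3·0.04 + 2·0.34 + 8.3·0.62 + 87·0.10 = 33.861 sabins.
ᾱ = 33.861 / 307.7 = 0.11.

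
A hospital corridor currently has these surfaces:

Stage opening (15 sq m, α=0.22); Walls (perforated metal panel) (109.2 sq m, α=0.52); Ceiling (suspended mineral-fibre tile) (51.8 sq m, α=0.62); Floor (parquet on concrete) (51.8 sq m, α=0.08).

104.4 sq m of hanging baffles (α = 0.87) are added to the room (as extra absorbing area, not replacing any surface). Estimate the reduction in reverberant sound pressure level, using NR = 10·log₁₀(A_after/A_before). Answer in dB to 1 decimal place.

A_before = Σ Sᵢαᵢ = 15×0.22 + 109.2×0.52 + 51.8×0.62 + 51.8×0.08 = 96.344 sabins.
Treatment contributes 104.4·0.87 = 90.828 sabins.
New total A_after = 187.172 sabins.
NR = 10·log₁₀(187.172/96.344) = 2.9 dB.

2.9 dB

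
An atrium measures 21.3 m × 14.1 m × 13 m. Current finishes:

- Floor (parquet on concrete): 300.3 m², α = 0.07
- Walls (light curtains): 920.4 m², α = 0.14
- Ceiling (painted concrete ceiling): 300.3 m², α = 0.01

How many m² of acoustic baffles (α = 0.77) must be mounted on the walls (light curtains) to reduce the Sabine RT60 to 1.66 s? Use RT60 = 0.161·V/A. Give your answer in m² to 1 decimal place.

Summing Sᵢαᵢ: 21.021 + 128.856 + 3.003 → A₁ = 152.880 sabins.
Required A₂ = 0.161·3904.29/1.66 = 378.669 sabins.
Absorption to add: 378.669 − 152.880 = 225.789 sabins.
Each m² of panel replacing the walls (light curtains) adds (0.77 − 0.14) = 0.63 sabins.
Panel area = 225.789 / 0.63 = 358.4 m².

358.4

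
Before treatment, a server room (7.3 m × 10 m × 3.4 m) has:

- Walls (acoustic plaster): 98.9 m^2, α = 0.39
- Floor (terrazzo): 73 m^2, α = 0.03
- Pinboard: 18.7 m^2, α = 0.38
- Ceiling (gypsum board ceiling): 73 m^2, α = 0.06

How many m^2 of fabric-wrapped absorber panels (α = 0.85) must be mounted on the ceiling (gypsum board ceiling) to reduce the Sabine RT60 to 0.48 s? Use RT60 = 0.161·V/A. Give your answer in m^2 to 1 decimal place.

Summing Sᵢαᵢ: 38.571 + 2.190 + 7.106 + 4.380 → A₁ = 52.247 sabins.
V = 248.2 m³. Target absorption A₂ = 0.161 × 248.2 / 0.48 = 83.250 sabins.
ΔA needed = 83.250 − 52.247 = 31.003 sabins.
Each m^2 of panel replacing the ceiling (gypsum board ceiling) adds (0.85 − 0.06) = 0.79 sabins.
Panel area = 31.003 / 0.79 = 39.2 m^2.

39.2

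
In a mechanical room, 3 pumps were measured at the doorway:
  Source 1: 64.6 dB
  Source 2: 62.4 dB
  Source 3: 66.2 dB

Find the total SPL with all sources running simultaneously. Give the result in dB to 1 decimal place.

Converting to relative power and adding: 10^(64.6/10) + 10^(62.4/10) + 10^(66.2/10) = 8.791e+06.
L_total = 10·log₁₀(8.791e+06) = 69.4 dB.

69.4 dB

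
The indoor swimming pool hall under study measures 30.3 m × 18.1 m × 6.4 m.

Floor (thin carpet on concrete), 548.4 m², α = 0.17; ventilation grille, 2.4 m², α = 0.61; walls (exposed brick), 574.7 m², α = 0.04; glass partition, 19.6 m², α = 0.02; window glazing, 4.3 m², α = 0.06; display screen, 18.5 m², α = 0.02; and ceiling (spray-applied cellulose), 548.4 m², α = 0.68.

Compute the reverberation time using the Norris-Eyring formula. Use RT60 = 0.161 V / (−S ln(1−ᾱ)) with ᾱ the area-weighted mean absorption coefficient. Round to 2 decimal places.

0.98 s

Total surface area S = 548.4 + 2.4 + 574.7 + 19.6 + 4.3 + 18.5 + 548.4 = 1716.3 m².
Σ(Sᵢαᵢ) = 548.4·0.17 + 2.4·0.61 + 574.7·0.04 + 19.6·0.02 + 4.3·0.06 + 18.5·0.02 + 548.4·0.68 = 491.612.
Mean coefficient ᾱ = A/S = 0.2864.
−S·ln(1−ᾱ) = −1716.3 × ln(1 − 0.2864) = 579.136.
V = 30.3 × 18.1 × 6.4 = 3509.952 m³.
RT60 = 0.161 × 3509.952 / 579.136 = 0.98 s.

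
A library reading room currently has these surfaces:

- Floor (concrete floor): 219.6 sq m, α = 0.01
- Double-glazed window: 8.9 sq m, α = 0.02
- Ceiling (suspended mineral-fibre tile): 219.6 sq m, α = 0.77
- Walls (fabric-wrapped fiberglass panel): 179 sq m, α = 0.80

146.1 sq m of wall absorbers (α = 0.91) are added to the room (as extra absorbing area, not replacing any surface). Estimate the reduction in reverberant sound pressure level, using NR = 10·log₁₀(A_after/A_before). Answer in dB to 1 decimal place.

A_before = Σ Sᵢαᵢ = 219.6*0.01 + 8.9*0.02 + 219.6*0.77 + 179*0.80 = 314.666 sabins.
Treatment contributes 146.1·0.91 = 132.951 sabins.
A_after = 314.666 + 132.951 = 447.617 sabins.
NR = 10·log₁₀(447.617/314.666) = 1.5 dB.

1.5 dB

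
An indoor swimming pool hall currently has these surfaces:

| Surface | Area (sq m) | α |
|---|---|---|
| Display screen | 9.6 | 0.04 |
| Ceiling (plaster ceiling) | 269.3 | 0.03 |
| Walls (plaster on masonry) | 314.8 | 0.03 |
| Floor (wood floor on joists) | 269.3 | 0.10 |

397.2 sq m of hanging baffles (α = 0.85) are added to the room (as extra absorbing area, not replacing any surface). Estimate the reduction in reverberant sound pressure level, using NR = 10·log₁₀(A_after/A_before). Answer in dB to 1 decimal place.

9.3 dB

Summing Sᵢαᵢ: 0.384 + 8.079 + 9.444 + 26.930 → A_before = 44.837 sabins.
Treatment contributes 397.2·0.85 = 337.620 sabins.
A_after = 44.837 + 337.620 = 382.457 sabins.
Reduction = 10 log₁₀(A_after/A_before) = 10 log₁₀(8.5299) = 9.3 dB.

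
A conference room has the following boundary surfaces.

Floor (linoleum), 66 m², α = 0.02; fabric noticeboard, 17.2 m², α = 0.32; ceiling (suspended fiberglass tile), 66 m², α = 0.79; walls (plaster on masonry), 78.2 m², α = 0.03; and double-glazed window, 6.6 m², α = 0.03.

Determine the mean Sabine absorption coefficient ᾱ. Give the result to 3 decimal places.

Total surface area S = 234.0 m².
Σ(Sᵢαᵢ) = 66·0.02 + 17.2·0.32 + 66·0.79 + 78.2·0.03 + 6.6·0.03 = 61.508.
ᾱ = A/S = 0.263.

0.263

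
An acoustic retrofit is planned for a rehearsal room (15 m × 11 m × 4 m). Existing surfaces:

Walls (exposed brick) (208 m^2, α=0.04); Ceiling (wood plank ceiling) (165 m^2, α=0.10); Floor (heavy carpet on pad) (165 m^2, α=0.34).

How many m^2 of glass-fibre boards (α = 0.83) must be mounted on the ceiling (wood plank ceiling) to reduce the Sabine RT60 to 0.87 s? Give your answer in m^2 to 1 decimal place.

56.5

Equivalent absorption area: A₁ = 208·0.04 + 165·0.10 + 165·0.34 = 80.920 m^2.
Required A₂ = 0.161·660/0.87 = 122.138 sabins.
Absorption to add: 122.138 − 80.920 = 41.218 sabins.
Net gain per m^2: Δα = 0.83 − 0.10 = 0.73.
Panel area = 41.218 / 0.73 = 56.5 m^2.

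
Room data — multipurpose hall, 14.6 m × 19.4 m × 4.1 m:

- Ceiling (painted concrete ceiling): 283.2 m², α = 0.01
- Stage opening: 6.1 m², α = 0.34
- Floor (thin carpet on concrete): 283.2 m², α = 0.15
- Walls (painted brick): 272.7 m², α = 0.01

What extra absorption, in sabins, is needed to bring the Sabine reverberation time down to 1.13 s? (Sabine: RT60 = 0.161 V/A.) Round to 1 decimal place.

Equivalent absorption area: A₁ = 283.2·0.01 + 6.1·0.34 + 283.2·0.15 + 272.7·0.01 = 50.113 m².
V = 1161.284 m³. Required absorption A₂ = 0.161 × 1161.284 / 1.13 = 165.457 sabins.
ΔA = A₂ − A₁ = 165.457 − 50.113 = 115.3 sabins.

115.3 sabins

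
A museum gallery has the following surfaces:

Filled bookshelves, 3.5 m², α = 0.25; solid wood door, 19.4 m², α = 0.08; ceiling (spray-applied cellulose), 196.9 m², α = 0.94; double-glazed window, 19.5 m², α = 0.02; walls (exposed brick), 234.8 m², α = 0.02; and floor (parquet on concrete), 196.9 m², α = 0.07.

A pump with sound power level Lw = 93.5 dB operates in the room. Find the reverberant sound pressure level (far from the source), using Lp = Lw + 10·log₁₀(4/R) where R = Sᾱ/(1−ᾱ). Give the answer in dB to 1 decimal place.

A = 206.382 sabins; S = 671.0 m².
ᾱ = 0.3076, so room constant R = A/(1−ᾱ) = 298.068 m².
Lp = 93.5 + 10·log₁₀(4/298.068) = 93.5 + (-18.72) = 74.8 dB.

74.8 dB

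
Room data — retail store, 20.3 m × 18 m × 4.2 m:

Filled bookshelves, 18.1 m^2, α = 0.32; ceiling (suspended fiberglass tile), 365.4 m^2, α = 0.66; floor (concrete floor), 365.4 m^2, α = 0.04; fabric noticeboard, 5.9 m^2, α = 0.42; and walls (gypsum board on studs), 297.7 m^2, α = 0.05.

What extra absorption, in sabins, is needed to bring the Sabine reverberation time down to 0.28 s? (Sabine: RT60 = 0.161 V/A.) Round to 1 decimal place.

603.5 sabins

Total absorption A₁ = 18.1*0.32 + 365.4*0.66 + 365.4*0.04 + 5.9*0.42 + 297.7*0.05
  = 5.792 + 241.164 + 14.616 + 2.478 + 14.885 = 278.935 m^2 sabins.
V = 1534.68 m³. Required absorption A₂ = 0.161 × 1534.68 / 0.28 = 882.441 sabins.
Additional absorption ΔA = 882.441 − 278.935 = 603.5 sabins.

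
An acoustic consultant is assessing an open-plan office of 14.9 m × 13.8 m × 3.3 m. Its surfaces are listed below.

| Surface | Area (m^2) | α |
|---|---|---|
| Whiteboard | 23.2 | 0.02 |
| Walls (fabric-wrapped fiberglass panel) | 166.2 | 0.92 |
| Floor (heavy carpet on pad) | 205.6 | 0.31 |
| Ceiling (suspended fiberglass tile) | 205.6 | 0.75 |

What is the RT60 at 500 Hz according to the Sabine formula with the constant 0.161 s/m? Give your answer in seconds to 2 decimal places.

0.29 sec

Equivalent absorption area: A = 23.2*0.02 + 166.2*0.92 + 205.6*0.31 + 205.6*0.75 = 371.304 m^2.
Volume V = 14.9 × 13.8 × 3.3 = 678.546 m³.
T = 0.161 V/A = 0.161·678.546/371.304 = 0.29 s.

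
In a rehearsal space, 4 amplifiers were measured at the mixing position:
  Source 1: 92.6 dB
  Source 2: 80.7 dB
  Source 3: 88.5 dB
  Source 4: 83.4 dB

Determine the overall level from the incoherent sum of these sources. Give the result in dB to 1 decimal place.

Σ 10^(Lᵢ/10) = 2.864e+09.
Back to dB: 10·log₁₀ Σ = 94.6 dB.

94.6 dB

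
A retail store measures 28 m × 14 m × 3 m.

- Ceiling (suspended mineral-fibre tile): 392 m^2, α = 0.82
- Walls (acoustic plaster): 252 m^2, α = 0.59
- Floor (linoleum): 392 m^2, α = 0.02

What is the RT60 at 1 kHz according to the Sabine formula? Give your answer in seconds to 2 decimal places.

0.40 s

Summing Sᵢαᵢ: 321.440 + 148.680 + 7.840 → A = 477.960 sabins.
Room volume: 1176 m³.
Sabine: RT60 = 0.161 × 1176 / 477.960 = 0.40 s.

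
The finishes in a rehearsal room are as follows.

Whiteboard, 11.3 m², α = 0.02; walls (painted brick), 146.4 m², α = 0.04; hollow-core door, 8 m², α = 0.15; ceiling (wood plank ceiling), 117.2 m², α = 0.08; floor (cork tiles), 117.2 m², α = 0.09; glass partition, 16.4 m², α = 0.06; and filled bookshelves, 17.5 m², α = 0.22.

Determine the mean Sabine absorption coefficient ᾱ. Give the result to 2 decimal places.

S = Σ Sᵢ = 11.3 + 146.4 + 8 + 117.2 + 117.2 + 16.4 + 17.5 = 434.0 m².
Weighted sum Σ Sα = 32.040.
ᾱ = A/S = 0.07.

0.07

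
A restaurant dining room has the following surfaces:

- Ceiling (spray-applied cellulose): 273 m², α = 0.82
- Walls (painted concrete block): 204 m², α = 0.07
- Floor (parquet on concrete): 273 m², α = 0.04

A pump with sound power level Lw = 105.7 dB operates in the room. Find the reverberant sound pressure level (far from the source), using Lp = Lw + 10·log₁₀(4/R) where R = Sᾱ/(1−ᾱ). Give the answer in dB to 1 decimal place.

86.0 dB

Σ(Sᵢαᵢ) = 273·0.82 + 204·0.07 + 273·0.04 = 249.060; total area S = 750.0 m².
ᾱ = 249.060/750.0 = 0.3321; R = Sᾱ/(1−ᾱ) = 249.060/(1−0.3321) = 372.900 m².
Lp = 105.7 + 10·log₁₀(4/372.900) = 105.7 + (-19.70) = 86.0 dB.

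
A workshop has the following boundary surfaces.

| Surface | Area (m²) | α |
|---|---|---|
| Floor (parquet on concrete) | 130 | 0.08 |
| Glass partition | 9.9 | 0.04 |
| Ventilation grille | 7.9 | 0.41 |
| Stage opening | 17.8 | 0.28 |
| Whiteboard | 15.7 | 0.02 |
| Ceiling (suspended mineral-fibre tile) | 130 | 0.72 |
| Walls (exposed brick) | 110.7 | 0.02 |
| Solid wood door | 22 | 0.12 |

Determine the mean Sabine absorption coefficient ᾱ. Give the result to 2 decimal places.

0.27

S = Σ Sᵢ = 130 + 9.9 + 7.9 + 17.8 + 15.7 + 130 + 110.7 + 22 = 444.0 m².
Weighted sum Σ Sα = 117.787.
ᾱ = A/S = 0.27.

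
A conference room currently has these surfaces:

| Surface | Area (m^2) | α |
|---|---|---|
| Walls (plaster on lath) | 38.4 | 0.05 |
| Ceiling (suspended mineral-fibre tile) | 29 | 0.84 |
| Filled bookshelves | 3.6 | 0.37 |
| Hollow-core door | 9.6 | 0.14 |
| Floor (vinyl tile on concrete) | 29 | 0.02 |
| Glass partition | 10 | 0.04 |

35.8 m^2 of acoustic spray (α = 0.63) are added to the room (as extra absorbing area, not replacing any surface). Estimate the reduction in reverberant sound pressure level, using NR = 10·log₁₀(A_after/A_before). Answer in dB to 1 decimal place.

Total absorption A_before = 38.4·0.05 + 29·0.84 + 3.6·0.37 + 9.6·0.14 + 29·0.02 + 10·0.04
  = 1.920 + 24.360 + 1.332 + 1.344 + 0.580 + 0.400 = 29.936 m^2 sabins.
Added absorption = 35.8 × 0.63 = 22.554 sabins.
A_after = 29.936 + 22.554 = 52.490 sabins.
Reduction = 10 log₁₀(A_after/A_before) = 10 log₁₀(1.7534) = 2.4 dB.

2.4 dB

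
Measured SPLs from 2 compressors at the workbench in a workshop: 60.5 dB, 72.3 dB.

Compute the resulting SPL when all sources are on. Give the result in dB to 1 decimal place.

Converting to relative power and adding: 10^(60.5/10) + 10^(72.3/10) = 1.81e+07.
L_total = 10·log₁₀(1.81e+07) = 72.6 dB.

72.6 dB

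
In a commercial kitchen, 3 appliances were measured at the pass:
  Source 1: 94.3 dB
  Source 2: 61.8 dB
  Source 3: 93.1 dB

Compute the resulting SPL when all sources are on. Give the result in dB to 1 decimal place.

96.8 dB

Sum in the linear (power) domain: Σ 10^(Lᵢ/10) = 10^(94.3/10) + 10^(61.8/10) + 10^(93.1/10) = 4.735e+09.
L_total = 10·log₁₀(4.735e+09) = 96.8 dB.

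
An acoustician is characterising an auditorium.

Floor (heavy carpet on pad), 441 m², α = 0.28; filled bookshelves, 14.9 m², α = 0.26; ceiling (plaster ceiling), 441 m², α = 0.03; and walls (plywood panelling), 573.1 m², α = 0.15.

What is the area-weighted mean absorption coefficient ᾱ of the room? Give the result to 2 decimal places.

Total surface area S = 1470.0 m².
Weighted sum Σ Sα = 226.549.
ᾱ = A/S = 0.15.

0.15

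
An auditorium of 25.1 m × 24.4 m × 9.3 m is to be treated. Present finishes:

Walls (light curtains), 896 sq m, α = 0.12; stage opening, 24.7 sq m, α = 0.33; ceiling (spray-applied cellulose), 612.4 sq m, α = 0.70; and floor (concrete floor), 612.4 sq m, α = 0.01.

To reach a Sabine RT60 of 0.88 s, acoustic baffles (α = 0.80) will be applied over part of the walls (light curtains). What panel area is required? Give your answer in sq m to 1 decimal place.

722.9

Total absorption A₁ = 896*0.12 + 24.7*0.33 + 612.4*0.70 + 612.4*0.01
  = 107.520 + 8.151 + 428.680 + 6.124 = 550.475 sq m sabins.
Required A₂ = 0.161·5695.692/0.88 = 1042.053 sabins.
ΔA needed = 1042.053 − 550.475 = 491.578 sabins.
Net gain per sq m: Δα = 0.80 − 0.12 = 0.68.
Panel area = 491.578 / 0.68 = 722.9 sq m.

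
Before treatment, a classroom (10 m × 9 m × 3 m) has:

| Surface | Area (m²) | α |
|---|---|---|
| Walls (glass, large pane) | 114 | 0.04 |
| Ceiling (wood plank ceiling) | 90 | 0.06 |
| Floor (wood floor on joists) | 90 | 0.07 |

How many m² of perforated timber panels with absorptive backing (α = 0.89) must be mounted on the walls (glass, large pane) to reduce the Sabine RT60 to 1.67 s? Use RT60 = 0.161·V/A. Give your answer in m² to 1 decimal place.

Summing Sᵢαᵢ: 4.560 + 5.400 + 6.300 → A₁ = 16.260 sabins.
Required A₂ = 0.161·270/1.67 = 26.030 sabins.
Absorption to add: 26.030 − 16.260 = 9.770 sabins.
Net gain per m²: Δα = 0.89 − 0.04 = 0.85.
Area = ΔA/Δα = 9.770/0.85 = 11.5 m².

11.5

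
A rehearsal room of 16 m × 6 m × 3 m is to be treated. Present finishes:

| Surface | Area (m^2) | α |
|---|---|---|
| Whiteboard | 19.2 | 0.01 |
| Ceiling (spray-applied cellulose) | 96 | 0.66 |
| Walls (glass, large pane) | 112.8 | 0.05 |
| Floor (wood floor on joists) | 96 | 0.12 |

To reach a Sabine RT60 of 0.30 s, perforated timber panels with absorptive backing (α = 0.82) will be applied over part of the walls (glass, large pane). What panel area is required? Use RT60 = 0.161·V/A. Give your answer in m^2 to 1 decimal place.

Equivalent absorption area: A₁ = 19.2*0.01 + 96*0.66 + 112.8*0.05 + 96*0.12 = 80.712 m^2.
Required A₂ = 0.161·288/0.30 = 154.560 sabins.
Absorption to add: 154.560 − 80.712 = 73.848 sabins.
Each m^2 of panel replacing the walls (glass, large pane) adds (0.82 − 0.05) = 0.77 sabins.
Area = ΔA/Δα = 73.848/0.77 = 95.9 m^2.

95.9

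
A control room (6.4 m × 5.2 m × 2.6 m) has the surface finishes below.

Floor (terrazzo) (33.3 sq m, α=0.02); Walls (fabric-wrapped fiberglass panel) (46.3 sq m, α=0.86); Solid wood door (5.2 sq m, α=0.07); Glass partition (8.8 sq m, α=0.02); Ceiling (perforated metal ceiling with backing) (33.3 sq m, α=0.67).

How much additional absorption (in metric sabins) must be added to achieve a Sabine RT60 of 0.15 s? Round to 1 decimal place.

Total absorption A₁ = 33.3×0.02 + 46.3×0.86 + 5.2×0.07 + 8.8×0.02 + 33.3×0.67
  = 0.666 + 39.818 + 0.364 + 0.176 + 22.311 = 63.335 sq m sabins.
V = 86.528 m³. Required absorption A₂ = 0.161 × 86.528 / 0.15 = 92.873 sabins.
ΔA = A₂ − A₁ = 92.873 − 63.335 = 29.5 sabins.

29.5 sabins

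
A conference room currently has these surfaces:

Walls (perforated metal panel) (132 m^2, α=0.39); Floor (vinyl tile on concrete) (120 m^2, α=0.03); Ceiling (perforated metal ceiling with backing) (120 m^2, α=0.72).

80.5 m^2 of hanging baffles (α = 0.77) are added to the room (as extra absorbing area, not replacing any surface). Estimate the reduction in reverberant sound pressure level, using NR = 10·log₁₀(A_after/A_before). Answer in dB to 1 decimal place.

1.6 dB

Summing Sᵢαᵢ: 51.480 + 3.600 + 86.400 → A_before = 141.480 sabins.
Added absorption = 80.5 × 0.77 = 61.985 sabins.
A_after = 141.480 + 61.985 = 203.465 sabins.
Reduction = 10 log₁₀(A_after/A_before) = 10 log₁₀(1.4381) = 1.6 dB.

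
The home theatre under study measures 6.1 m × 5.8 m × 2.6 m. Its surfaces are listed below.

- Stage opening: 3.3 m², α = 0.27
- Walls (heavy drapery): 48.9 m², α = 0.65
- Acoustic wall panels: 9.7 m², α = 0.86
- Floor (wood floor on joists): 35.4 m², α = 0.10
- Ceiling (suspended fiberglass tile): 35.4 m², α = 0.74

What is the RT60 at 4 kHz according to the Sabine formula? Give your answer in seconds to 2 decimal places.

A = Σ Sᵢαᵢ = 3.3·0.27 + 48.9·0.65 + 9.7·0.86 + 35.4·0.10 + 35.4·0.74 = 70.754 sabins.
Room volume: 91.988 m³.
RT60 = 0.161 · V / A = 0.161 × 91.988 / 70.754 = 0.21 s.

0.21 s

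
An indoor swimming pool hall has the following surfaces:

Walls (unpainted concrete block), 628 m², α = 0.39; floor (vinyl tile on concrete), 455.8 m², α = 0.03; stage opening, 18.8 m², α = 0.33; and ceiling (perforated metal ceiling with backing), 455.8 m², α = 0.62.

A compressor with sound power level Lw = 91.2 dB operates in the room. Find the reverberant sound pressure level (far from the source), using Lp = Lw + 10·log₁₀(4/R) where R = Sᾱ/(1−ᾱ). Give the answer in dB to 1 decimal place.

68.0 dB

A = 547.394 sabins; S = 1558.4 m².
ᾱ = 0.3513, so room constant R = A/(1−ᾱ) = 843.832 m².
Lp = Lw + 10 log₁₀(4/R) = 91.2 -23.24 = 68.0 dB.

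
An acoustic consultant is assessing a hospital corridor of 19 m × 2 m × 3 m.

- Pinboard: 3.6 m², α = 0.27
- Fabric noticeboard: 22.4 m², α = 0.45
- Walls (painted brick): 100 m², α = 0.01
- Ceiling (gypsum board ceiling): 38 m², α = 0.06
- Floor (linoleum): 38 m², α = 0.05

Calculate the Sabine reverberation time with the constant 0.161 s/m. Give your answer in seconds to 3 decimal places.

A = Σ Sᵢαᵢ = 3.6*0.27 + 22.4*0.45 + 100*0.01 + 38*0.06 + 38*0.05 = 16.232 sabins.
Room volume: 114 m³.
RT60 = 0.161 · V / A = 0.161 × 114 / 16.232 = 1.131 s.

1.131 s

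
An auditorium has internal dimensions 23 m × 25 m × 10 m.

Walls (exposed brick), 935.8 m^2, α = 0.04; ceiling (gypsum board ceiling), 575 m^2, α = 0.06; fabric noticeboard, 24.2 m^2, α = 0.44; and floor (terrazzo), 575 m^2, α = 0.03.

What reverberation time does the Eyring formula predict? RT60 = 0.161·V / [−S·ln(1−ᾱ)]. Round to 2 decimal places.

9.05 sec

S = Σ Sᵢ = 2110.0 m^2.
Σ(Sᵢαᵢ) = 935.8·0.04 + 575·0.06 + 24.2·0.44 + 575·0.03 = 99.830.
Mean coefficient ᾱ = A/S = 0.0473.
−S·ln(1−ᾱ) = −2110.0 × ln(1 − 0.0473) = 102.241.
V = 23 × 25 × 10 = 5750 m³.
RT60 = 0.161 × 5750 / 102.241 = 9.05 s.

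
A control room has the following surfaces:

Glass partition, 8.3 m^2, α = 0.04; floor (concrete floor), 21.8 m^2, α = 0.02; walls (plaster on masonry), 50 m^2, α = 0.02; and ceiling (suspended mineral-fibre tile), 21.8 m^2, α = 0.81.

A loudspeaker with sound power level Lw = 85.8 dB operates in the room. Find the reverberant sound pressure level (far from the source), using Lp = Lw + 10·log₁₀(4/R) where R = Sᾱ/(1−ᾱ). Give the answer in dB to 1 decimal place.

78.0 dB

A = 19.426 sabins; S = 101.9 m^2.
ᾱ = 0.1906, so room constant R = A/(1−ᾱ) = 24.000 m^2.
Lp = 85.8 + 10·log₁₀(4/24.000) = 85.8 + (-7.78) = 78.0 dB.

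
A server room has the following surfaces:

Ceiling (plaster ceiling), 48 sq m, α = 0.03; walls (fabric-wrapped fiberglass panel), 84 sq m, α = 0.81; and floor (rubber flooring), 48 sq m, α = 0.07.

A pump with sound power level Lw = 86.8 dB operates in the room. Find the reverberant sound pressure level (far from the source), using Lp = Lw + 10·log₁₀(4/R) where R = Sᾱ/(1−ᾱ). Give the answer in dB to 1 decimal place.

Σ(Sᵢαᵢ) = 48·0.03 + 84·0.81 + 48·0.07 = 72.840; total area S = 180.0 sq m.
ᾱ = 72.840/180.0 = 0.4047; R = Sᾱ/(1−ᾱ) = 72.840/(1−0.4047) = 122.358 sq m.
Lp = Lw + 10 log₁₀(4/R) = 86.8 -14.86 = 71.9 dB.

71.9 dB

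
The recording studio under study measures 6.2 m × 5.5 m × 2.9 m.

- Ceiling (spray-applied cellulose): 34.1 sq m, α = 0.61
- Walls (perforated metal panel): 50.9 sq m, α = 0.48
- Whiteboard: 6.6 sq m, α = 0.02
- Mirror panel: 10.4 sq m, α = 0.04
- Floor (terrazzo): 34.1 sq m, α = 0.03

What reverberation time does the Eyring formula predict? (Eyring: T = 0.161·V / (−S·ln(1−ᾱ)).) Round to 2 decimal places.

Total surface area S = 34.1 + 50.9 + 6.6 + 10.4 + 34.1 = 136.1 sq m.
Absorption A = 34.1·0.61 + 50.9·0.48 + 6.6·0.02 + 10.4·0.04 + 34.1·0.03 = 46.804 sabins.
Mean coefficient ᾱ = A/S = 0.3439.
Eyring denominator: −S ln(1−ᾱ) = 57.358.
V = 6.2 × 5.5 × 2.9 = 98.89 m³.
RT60 = 0.161 × 98.89 / 57.358 = 0.28 s.

0.28 sec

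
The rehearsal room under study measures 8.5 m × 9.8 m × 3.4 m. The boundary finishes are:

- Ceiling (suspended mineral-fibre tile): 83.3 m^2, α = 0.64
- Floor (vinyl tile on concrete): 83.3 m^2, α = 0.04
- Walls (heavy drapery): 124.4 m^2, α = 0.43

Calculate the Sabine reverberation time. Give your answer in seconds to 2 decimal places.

0.41 seconds

Summing Sᵢαᵢ: 53.312 + 3.332 + 53.492 → A = 110.136 sabins.
V = 8.5·9.8·3.4 = 283.22 m³.
Sabine: RT60 = 0.161 × 283.22 / 110.136 = 0.41 s.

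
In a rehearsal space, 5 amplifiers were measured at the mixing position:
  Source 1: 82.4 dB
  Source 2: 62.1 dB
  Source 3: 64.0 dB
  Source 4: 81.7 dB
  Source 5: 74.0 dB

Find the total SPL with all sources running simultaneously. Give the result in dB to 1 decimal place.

Sum in the linear (power) domain: Σ 10^(Lᵢ/10) = 10^(82.4/10) + 10^(62.1/10) + 10^(64.0/10) + 10^(81.7/10) + 10^(74.0/10) = 3.509e+08.
L_total = 10·log₁₀(3.509e+08) = 85.5 dB.

85.5 dB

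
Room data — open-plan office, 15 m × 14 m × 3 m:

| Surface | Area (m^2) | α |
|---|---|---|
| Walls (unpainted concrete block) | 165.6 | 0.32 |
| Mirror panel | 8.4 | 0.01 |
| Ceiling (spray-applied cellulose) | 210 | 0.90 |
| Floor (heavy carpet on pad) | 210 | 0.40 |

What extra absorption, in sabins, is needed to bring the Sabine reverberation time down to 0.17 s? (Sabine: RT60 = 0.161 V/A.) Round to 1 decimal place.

270.6 sabins

Equivalent absorption area: A₁ = 165.6·0.32 + 8.4·0.01 + 210·0.90 + 210·0.40 = 326.076 m^2.
V = 630 m³. Required absorption A₂ = 0.161 × 630 / 0.17 = 596.647 sabins.
ΔA = A₂ − A₁ = 596.647 − 326.076 = 270.6 sabins.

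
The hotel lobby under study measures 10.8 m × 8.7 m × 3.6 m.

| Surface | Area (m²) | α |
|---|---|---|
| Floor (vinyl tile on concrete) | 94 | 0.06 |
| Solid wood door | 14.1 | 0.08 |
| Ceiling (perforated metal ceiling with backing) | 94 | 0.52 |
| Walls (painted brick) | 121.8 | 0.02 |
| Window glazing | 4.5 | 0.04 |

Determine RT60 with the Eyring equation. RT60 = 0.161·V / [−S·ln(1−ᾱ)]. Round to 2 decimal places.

0.85 s

Total surface area S = 94 + 14.1 + 94 + 121.8 + 4.5 = 328.4 m².
Σ(Sᵢαᵢ) = 94·0.06 + 14.1·0.08 + 94·0.52 + 121.8·0.02 + 4.5·0.04 = 58.264.
ᾱ = 58.264 / 328.4 = 0.1774.
Eyring denominator: −S ln(1−ᾱ) = 64.132.
V = 10.8 × 8.7 × 3.6 = 338.256 m³.
T = 0.161·V/[−S·ln(1−ᾱ)] = 0.161·338.256/64.132 = 0.85 s.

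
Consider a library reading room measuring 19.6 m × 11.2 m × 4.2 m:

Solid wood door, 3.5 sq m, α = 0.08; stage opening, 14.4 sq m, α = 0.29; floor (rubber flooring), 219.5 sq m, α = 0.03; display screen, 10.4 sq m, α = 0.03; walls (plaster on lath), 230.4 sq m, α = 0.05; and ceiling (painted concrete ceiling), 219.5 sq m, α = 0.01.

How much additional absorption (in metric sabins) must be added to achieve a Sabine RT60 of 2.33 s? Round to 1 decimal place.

Total absorption A₁ = 3.5*0.08 + 14.4*0.29 + 219.5*0.03 + 10.4*0.03 + 230.4*0.05 + 219.5*0.01
  = 0.280 + 4.176 + 6.585 + 0.312 + 11.520 + 2.195 = 25.068 sq m sabins.
V = 921.984 m³. Required absorption A₂ = 0.161 × 921.984 / 2.33 = 63.708 sabins.
Additional absorption ΔA = 63.708 − 25.068 = 38.6 sabins.

38.6 sabins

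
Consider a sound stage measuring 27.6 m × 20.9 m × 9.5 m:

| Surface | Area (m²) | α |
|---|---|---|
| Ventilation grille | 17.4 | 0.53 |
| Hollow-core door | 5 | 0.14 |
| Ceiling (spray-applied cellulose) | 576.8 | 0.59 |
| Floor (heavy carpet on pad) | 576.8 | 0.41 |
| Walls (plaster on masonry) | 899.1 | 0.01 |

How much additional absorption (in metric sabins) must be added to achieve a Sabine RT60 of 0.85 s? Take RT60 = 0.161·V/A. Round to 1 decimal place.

Total absorption A₁ = 17.4*0.53 + 5*0.14 + 576.8*0.59 + 576.8*0.41 + 899.1*0.01
  = 9.222 + 0.700 + 340.312 + 236.488 + 8.991 = 595.713 m² sabins.
Target A₂ = 0.161·5479.98/0.85 = 1037.973 sabins (V = 5479.98 m³).
Additional absorption ΔA = 1037.973 − 595.713 = 442.3 sabins.

442.3 sabins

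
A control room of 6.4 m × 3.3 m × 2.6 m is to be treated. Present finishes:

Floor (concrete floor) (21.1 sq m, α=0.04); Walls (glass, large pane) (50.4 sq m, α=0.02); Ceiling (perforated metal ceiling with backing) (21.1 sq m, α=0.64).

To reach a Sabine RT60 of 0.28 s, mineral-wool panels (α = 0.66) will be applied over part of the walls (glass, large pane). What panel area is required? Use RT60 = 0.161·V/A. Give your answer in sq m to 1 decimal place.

25.3

Equivalent absorption area: A₁ = 21.1×0.04 + 50.4×0.02 + 21.1×0.64 = 15.356 sq m.
V = 54.912 m³. Target absorption A₂ = 0.161 × 54.912 / 0.28 = 31.574 sabins.
Absorption to add: 31.574 − 15.356 = 16.218 sabins.
Net gain per sq m: Δα = 0.66 − 0.02 = 0.64.
Panel area = 16.218 / 0.64 = 25.3 sq m.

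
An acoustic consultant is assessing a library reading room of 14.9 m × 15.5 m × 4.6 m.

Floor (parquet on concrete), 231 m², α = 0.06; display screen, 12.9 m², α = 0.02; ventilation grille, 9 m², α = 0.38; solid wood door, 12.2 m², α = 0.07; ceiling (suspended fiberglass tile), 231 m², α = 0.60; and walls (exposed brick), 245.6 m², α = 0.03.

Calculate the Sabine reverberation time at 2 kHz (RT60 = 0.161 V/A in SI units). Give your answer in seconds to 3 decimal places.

A = Σ Sᵢαᵢ = 231*0.06 + 12.9*0.02 + 9*0.38 + 12.2*0.07 + 231*0.60 + 245.6*0.03 = 164.360 sabins.
V = 14.9·15.5·4.6 = 1062.37 m³.
RT60 = 0.161 · V / A = 0.161 × 1062.37 / 164.360 = 1.041 s.

1.041 sec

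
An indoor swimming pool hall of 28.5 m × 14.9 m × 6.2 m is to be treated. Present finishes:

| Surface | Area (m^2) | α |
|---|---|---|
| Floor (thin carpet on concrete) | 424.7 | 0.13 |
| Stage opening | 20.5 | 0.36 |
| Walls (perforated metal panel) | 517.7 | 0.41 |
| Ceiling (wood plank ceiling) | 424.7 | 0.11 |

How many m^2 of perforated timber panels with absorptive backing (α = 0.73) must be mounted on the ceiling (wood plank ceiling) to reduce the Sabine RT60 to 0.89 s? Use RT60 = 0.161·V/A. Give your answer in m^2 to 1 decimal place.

249.5

A₁ = Σ Sᵢαᵢ = 424.7×0.13 + 20.5×0.36 + 517.7×0.41 + 424.7×0.11 = 321.565 sabins.
V = 2632.83 m³. Target absorption A₂ = 0.161 × 2632.83 / 0.89 = 476.276 sabins.
Absorption to add: 476.276 − 321.565 = 154.711 sabins.
Each m^2 of panel replacing the ceiling (wood plank ceiling) adds (0.73 − 0.11) = 0.62 sabins.
Area = ΔA/Δα = 154.711/0.62 = 249.5 m^2.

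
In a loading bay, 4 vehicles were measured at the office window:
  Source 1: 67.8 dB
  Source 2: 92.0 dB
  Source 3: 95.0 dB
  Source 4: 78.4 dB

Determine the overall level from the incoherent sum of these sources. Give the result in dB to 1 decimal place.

96.8 dB

Sum in the linear (power) domain: Σ 10^(Lᵢ/10) = 10^(67.8/10) + 10^(92.0/10) + 10^(95.0/10) + 10^(78.4/10) = 4.822e+09.
Back to dB: 10·log₁₀ Σ = 96.8 dB.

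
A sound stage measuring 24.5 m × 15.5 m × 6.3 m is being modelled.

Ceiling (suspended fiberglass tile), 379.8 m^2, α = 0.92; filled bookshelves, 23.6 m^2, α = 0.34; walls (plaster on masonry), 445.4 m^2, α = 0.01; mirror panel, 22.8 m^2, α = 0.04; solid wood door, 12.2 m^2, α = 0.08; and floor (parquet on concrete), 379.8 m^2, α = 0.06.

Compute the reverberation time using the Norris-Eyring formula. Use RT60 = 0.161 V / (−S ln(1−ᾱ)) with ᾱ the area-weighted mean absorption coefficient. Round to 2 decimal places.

0.83 s

Total surface area S = 379.8 + 23.6 + 445.4 + 22.8 + 12.2 + 379.8 = 1263.6 m^2.
Absorption A = 379.8·0.92 + 23.6·0.34 + 445.4·0.01 + 22.8·0.04 + 12.2·0.08 + 379.8·0.06 = 386.570 sabins.
Mean coefficient ᾱ = A/S = 0.3059.
−S·ln(1−ᾱ) = −1263.6 × ln(1 − 0.3059) = 461.390.
V = 24.5 × 15.5 × 6.3 = 2392.425 m³.
T = 0.161·V/[−S·ln(1−ᾱ)] = 0.161·2392.425/461.390 = 0.83 s.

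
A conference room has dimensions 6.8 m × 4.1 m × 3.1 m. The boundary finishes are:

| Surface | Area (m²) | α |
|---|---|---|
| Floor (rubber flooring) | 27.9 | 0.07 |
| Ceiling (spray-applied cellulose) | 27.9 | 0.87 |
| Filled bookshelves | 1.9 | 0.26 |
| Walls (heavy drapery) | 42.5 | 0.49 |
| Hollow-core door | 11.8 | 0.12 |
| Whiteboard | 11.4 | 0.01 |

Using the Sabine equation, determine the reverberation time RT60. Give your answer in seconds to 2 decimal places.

0.28 sec

A = Σ Sᵢαᵢ = 27.9·0.07 + 27.9·0.87 + 1.9·0.26 + 42.5·0.49 + 11.8·0.12 + 11.4·0.01 = 49.075 sabins.
V = 6.8·4.1·3.1 = 86.428 m³.
T = 0.161 V/A = 0.161·86.428/49.075 = 0.28 s.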